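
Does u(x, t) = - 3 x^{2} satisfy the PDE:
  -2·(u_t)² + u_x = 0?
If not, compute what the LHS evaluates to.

Evaluate each term of the left-hand side for u = - 3 x^{2}.
Derivatives:
  u_t = 0
  u_x = - 6 x
Terms:
  -2·(u_t)² = 0
  u_x = - 6 x
Sum: LHS = - 6 x
Given right-hand side: 0. Difference LHS − RHS = - 6 x ≠ 0, so u is not a solution.

Answer: No, the LHS evaluates to - 6 x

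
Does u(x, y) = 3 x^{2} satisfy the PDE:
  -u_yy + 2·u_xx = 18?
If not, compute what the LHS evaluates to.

Evaluate each term of the left-hand side for u = 3 x^{2}.
Derivatives:
  u_yy = 0
  u_xx = 6
Terms:
  -u_yy = 0
  2·u_xx = 12
Sum: LHS = 12
Given right-hand side: 18. Difference LHS − RHS = -6 ≠ 0, so u is not a solution.

Answer: No, the LHS evaluates to 12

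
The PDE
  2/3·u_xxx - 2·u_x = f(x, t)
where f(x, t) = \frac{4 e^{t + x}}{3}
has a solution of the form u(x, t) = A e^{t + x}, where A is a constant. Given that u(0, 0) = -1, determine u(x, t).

Substitute the ansatz u = A e^{t + x} into the left-hand side.
Derivatives of the ansatz:
  u_xxx = A e^{t} e^{x}
  u_x = A e^{t} e^{x}
Term by term:
  2/3·u_xxx = \frac{2 A e^{t} e^{x}}{3}
  -2·u_x = - 2 A e^{t} e^{x}
So the left-hand side equals
  - \frac{4 A e^{t} e^{x}}{3}
This must equal f(x, t) identically; expanded, f = \frac{4 e^{t} e^{x}}{3}.
Matching coefficients of the independent functions:
  [e^{t} e^{x}]:  - \frac{4 A}{3} = \frac{4}{3}
Solving: A = -1.
Check against the point condition:
  u(0, 0) = -1  ⟹  A = -1  ✓
Hence u(x, t) = - e^{t + x}.

Answer: u(x, t) = - e^{t + x}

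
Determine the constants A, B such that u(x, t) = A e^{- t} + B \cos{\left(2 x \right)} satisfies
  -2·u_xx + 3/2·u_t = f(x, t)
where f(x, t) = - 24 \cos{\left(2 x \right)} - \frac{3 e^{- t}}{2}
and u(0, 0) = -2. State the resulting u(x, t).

Substitute the ansatz u = A e^{- t} + B \cos{\left(2 x \right)} into the left-hand side.
Derivatives of the ansatz:
  u_xx = - 4 B \cos{\left(2 x \right)}
  u_t = - A e^{- t}
Term by term:
  -2·u_xx = 8 B \cos{\left(2 x \right)}
  3/2·u_t = - \frac{3 A e^{- t}}{2}
So the left-hand side equals
  - \frac{3 A e^{- t}}{2} + 8 B \cos{\left(2 x \right)}
This must equal f(x, t) = - 24 \cos{\left(2 x \right)} - \frac{3 e^{- t}}{2} identically.
Matching coefficients of the independent functions:
  [e^{- t}]:  - \frac{3 A}{2} = - \frac{3}{2}
  [\cos{\left(2 x \right)}]:  8 B = -24
Solving: A = 1, B = -3.
Check against the point condition:
  u(0, 0) = -2  ⟹  A + B = -2  ✓
Hence u(x, t) = - 3 \cos{\left(2 x \right)} + e^{- t}.

Answer: u(x, t) = - 3 \cos{\left(2 x \right)} + e^{- t}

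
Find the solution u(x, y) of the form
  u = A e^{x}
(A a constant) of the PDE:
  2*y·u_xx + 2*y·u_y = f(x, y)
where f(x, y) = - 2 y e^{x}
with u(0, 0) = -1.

Substitute the ansatz u = A e^{x} into the left-hand side.
Derivatives of the ansatz:
  u_xx = A e^{x}
  u_y = 0
Term by term:
  2*y·u_xx = 2 A y e^{x}
  2*y·u_y = 0
So the left-hand side equals
  2 A y e^{x}
This must equal f(x, y) = - 2 y e^{x} identically.
Matching coefficients of the independent functions:
  [y e^{x}]:  2 A = -2
Solving: A = -1.
Check against the point condition:
  u(0, 0) = -1  ⟹  A = -1  ✓
Hence u(x, y) = - e^{x}.

Answer: u(x, y) = - e^{x}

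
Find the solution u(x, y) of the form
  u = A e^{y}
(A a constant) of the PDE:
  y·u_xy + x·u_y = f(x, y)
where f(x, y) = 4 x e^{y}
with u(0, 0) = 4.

Substitute the ansatz u = A e^{y} into the left-hand side.
Derivatives of the ansatz:
  u_xy = 0
  u_y = A e^{y}
Term by term:
  y·u_xy = 0
  x·u_y = A x e^{y}
So the left-hand side equals
  A x e^{y}
This must equal f(x, y) = 4 x e^{y} identically.
Matching coefficients of the independent functions:
  [x e^{y}]:  A = 4
Solving: A = 4.
Check against the point condition:
  u(0, 0) = 4  ⟹  A = 4  ✓
Hence u(x, y) = 4 e^{y}.

Answer: u(x, y) = 4 e^{y}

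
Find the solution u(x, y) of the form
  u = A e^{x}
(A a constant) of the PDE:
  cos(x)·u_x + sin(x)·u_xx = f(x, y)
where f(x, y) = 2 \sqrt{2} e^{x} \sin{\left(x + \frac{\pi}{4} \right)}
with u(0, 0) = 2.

Answer: u(x, y) = 2 e^{x}

Derivation:
Substitute the ansatz u = A e^{x} into the left-hand side.
Derivatives of the ansatz:
  u_x = A e^{x}
  u_xx = A e^{x}
Term by term:
  cos(x)·u_x = A e^{x} \cos{\left(x \right)}
  sin(x)·u_xx = A e^{x} \sin{\left(x \right)}
So the left-hand side equals
  A e^{x} \sin{\left(x \right)} + A e^{x} \cos{\left(x \right)}
This must equal f(x, y) identically; expanded, f = 2 e^{x} \sin{\left(x \right)} + 2 e^{x} \cos{\left(x \right)}.
Matching coefficients of the independent functions:
  [e^{x} \sin{\left(x \right)}, e^{x} \cos{\left(x \right)}]:  A = 2
Solving: A = 2.
Check against the point condition:
  u(0, 0) = 2  ⟹  A = 2  ✓
Hence u(x, y) = 2 e^{x}.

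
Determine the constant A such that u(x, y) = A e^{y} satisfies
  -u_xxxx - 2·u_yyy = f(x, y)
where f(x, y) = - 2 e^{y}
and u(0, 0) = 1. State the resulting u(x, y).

Answer: u(x, y) = e^{y}

Derivation:
Substitute the ansatz u = A e^{y} into the left-hand side.
Derivatives of the ansatz:
  u_xxxx = 0
  u_yyy = A e^{y}
Term by term:
  -u_xxxx = 0
  -2·u_yyy = - 2 A e^{y}
So the left-hand side equals
  - 2 A e^{y}
This must equal f(x, y) = - 2 e^{y} identically.
Matching coefficients of the independent functions:
  [e^{y}]:  - 2 A = -2
Solving: A = 1.
Check against the point condition:
  u(0, 0) = 1  ⟹  A = 1  ✓
Hence u(x, y) = e^{y}.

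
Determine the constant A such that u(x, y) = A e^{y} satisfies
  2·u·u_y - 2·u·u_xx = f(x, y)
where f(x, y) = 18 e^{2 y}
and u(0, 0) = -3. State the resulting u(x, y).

Substitute the ansatz u = A e^{y} into the left-hand side.
Derivatives of the ansatz:
  u_y = A e^{y}
  u_xx = 0
Term by term:
  2·u·u_y = 2 A^{2} e^{2 y}
  -2·u·u_xx = 0
So the left-hand side equals
  2 A^{2} e^{2 y}
This must equal f(x, y) = 18 e^{2 y} identically.
Matching coefficients of the independent functions:
  [e^{2 y}]:  2 A^{2} = 18
These equations allow (A) = (-3) or (3).
Impose the point condition(s):
  u(0, 0) = -3  ⟹  A = -3
Only A = -3 satisfies everything.
Hence u(x, y) = - 3 e^{y}.

Answer: u(x, y) = - 3 e^{y}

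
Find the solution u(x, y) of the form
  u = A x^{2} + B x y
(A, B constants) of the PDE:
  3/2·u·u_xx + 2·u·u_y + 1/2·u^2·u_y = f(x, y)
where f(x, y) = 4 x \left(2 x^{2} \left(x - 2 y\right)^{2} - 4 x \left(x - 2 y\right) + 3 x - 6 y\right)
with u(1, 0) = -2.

Answer: u(x, y) = - 2 x^{2} + 4 x y

Derivation:
Substitute the ansatz u = A x^{2} + B x y into the left-hand side.
Derivatives of the ansatz:
  u_xx = 2 A
  u_y = B x
Term by term:
  3/2·u·u_xx = 3 A^{2} x^{2} + 3 A B x y
  2·u·u_y = 2 A B x^{3} + 2 B^{2} x^{2} y
  1/2·u^2·u_y = \frac{A^{2} B x^{5}}{2} + A B^{2} x^{4} y + \frac{B^{3} x^{3} y^{2}}{2}
So the left-hand side equals
  \frac{A^{2} B x^{5}}{2} + 3 A^{2} x^{2} + A B^{2} x^{4} y + 2 A B x^{3} + 3 A B x y + \frac{B^{3} x^{3} y^{2}}{2} + 2 B^{2} x^{2} y
This must equal f(x, y) identically; expanded, f = 8 x^{5} - 32 x^{4} y + 32 x^{3} y^{2} - 16 x^{3} + 32 x^{2} y + 12 x^{2} - 24 x y.
Matching coefficients of the independent functions:
  [x^{2}]:  3 A^{2} = 12
  [x^{3}]:  2 A B = -16
  [x^{5}]:  \frac{A^{2} B}{2} = 8
  [x y]:  3 A B = -24
  [x^{2} y]:  2 B^{2} = 32
  [x^{3} y^{2}]:  \frac{B^{3}}{2} = 32
  [x^{4} y]:  A B^{2} = -32
Solving: A = -2, B = 4.
Check against the point condition:
  u(1, 0) = -2  ⟹  A = -2  ✓
Hence u(x, y) = - 2 x^{2} + 4 x y.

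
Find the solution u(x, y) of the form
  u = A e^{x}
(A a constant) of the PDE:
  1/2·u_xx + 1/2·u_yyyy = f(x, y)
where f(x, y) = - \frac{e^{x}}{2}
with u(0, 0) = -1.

Answer: u(x, y) = - e^{x}

Derivation:
Substitute the ansatz u = A e^{x} into the left-hand side.
Derivatives of the ansatz:
  u_xx = A e^{x}
  u_yyyy = 0
Term by term:
  1/2·u_xx = \frac{A e^{x}}{2}
  1/2·u_yyyy = 0
So the left-hand side equals
  \frac{A e^{x}}{2}
This must equal f(x, y) = - \frac{e^{x}}{2} identically.
Matching coefficients of the independent functions:
  [e^{x}]:  \frac{A}{2} = - \frac{1}{2}
Solving: A = -1.
Check against the point condition:
  u(0, 0) = -1  ⟹  A = -1  ✓
Hence u(x, y) = - e^{x}.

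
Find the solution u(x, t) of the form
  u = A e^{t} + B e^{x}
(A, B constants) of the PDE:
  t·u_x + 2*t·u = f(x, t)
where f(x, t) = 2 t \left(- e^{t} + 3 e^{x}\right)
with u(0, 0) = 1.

Substitute the ansatz u = A e^{t} + B e^{x} into the left-hand side.
Derivatives of the ansatz:
  u_x = B e^{x}
Term by term:
  t·u_x = B t e^{x}
  2*t·u = 2 A t e^{t} + 2 B t e^{x}
So the left-hand side equals
  2 A t e^{t} + 3 B t e^{x}
This must equal f(x, t) = 2 t \left(- e^{t} + 3 e^{x}\right) identically.
Matching coefficients of the independent functions:
  [t e^{t}]:  2 A = -2
  [t e^{x}]:  3 B = 6
Solving: A = -1, B = 2.
Check against the point condition:
  u(0, 0) = 1  ⟹  A + B = 1  ✓
Hence u(x, t) = - e^{t} + 2 e^{x}.

Answer: u(x, t) = - e^{t} + 2 e^{x}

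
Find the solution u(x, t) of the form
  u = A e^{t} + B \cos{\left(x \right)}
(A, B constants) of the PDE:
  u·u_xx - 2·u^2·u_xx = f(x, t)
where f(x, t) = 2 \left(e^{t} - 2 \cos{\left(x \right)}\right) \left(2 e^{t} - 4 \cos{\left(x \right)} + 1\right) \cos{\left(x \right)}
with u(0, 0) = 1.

Substitute the ansatz u = A e^{t} + B \cos{\left(x \right)} into the left-hand side.
Derivatives of the ansatz:
  u_xx = - B \cos{\left(x \right)}
Term by term:
  u·u_xx = - A B e^{t} \cos{\left(x \right)} - B^{2} \cos^{2}{\left(x \right)}
  -2·u^2·u_xx = 2 A^{2} B e^{2 t} \cos{\left(x \right)} + 4 A B^{2} e^{t} \cos^{2}{\left(x \right)} + 2 B^{3} \cos^{3}{\left(x \right)}
So the left-hand side equals
  2 A^{2} B e^{2 t} \cos{\left(x \right)} + 4 A B^{2} e^{t} \cos^{2}{\left(x \right)} - A B e^{t} \cos{\left(x \right)} + 2 B^{3} \cos^{3}{\left(x \right)} - B^{2} \cos^{2}{\left(x \right)}
This must equal f(x, t) identically; expanded, f = 4 e^{2 t} \cos{\left(x \right)} - 16 e^{t} \cos^{2}{\left(x \right)} + 2 e^{t} \cos{\left(x \right)} + 16 \cos^{3}{\left(x \right)} - 4 \cos^{2}{\left(x \right)}.
Matching coefficients of the independent functions:
  [e^{t} \cos{\left(x \right)}]:  - A B = 2
  [e^{t} \cos^{2}{\left(x \right)}]:  4 A B^{2} = -16
  [e^{2 t} \cos{\left(x \right)}]:  2 A^{2} B = 4
  [\cos^{2}{\left(x \right)}]:  - B^{2} = -4
  [\cos^{3}{\left(x \right)}]:  2 B^{3} = 16
Solving: A = -1, B = 2.
Check against the point condition:
  u(0, 0) = 1  ⟹  A + B = 1  ✓
Hence u(x, t) = - e^{t} + 2 \cos{\left(x \right)}.

Answer: u(x, t) = - e^{t} + 2 \cos{\left(x \right)}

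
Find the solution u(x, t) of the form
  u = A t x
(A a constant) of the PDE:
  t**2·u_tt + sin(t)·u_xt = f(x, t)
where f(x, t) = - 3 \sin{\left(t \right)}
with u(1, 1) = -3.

Substitute the ansatz u = A t x into the left-hand side.
Derivatives of the ansatz:
  u_tt = 0
  u_xt = A
Term by term:
  t**2·u_tt = 0
  sin(t)·u_xt = A \sin{\left(t \right)}
So the left-hand side equals
  A \sin{\left(t \right)}
This must equal f(x, t) = - 3 \sin{\left(t \right)} identically.
Matching coefficients of the independent functions:
  [\sin{\left(t \right)}]:  A = -3
Solving: A = -3.
Check against the point condition:
  u(1, 1) = -3  ⟹  A = -3  ✓
Hence u(x, t) = - 3 t x.

Answer: u(x, t) = - 3 t x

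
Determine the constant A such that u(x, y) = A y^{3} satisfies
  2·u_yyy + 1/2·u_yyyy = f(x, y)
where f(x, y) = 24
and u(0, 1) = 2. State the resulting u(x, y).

Answer: u(x, y) = 2 y^{3}

Derivation:
Substitute the ansatz u = A y^{3} into the left-hand side.
Derivatives of the ansatz:
  u_yyy = 6 A
  u_yyyy = 0
Term by term:
  2·u_yyy = 12 A
  1/2·u_yyyy = 0
So the left-hand side equals
  12 A
This must equal f(x, y) = 24 identically.
Matching coefficients of the independent functions:
  [constant term]:  12 A = 24
Solving: A = 2.
Check against the point condition:
  u(0, 1) = 2  ⟹  A = 2  ✓
Hence u(x, y) = 2 y^{3}.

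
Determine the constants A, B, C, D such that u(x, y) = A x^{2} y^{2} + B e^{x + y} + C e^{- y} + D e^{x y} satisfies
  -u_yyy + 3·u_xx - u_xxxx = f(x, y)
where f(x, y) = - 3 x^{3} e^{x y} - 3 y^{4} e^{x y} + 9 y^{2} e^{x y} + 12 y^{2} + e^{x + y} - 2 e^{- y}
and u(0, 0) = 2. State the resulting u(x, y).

Answer: u(x, y) = 2 x^{2} y^{2} + 3 e^{x y} + e^{x + y} - 2 e^{- y}

Derivation:
Substitute the ansatz u = A x^{2} y^{2} + B e^{x + y} + C e^{- y} + D e^{x y} into the left-hand side.
Derivatives of the ansatz:
  u_yyy = B e^{x} e^{y} - C e^{- y} + D x^{3} e^{x y}
  u_xx = 2 A y^{2} + B e^{x} e^{y} + D y^{2} e^{x y}
  u_xxxx = B e^{x} e^{y} + D y^{4} e^{x y}
Term by term:
  -u_yyy = - B e^{x} e^{y} + C e^{- y} - D x^{3} e^{x y}
  3·u_xx = 6 A y^{2} + 3 B e^{x} e^{y} + 3 D y^{2} e^{x y}
  -u_xxxx = - B e^{x} e^{y} - D y^{4} e^{x y}
So the left-hand side equals
  6 A y^{2} + B e^{x} e^{y} + C e^{- y} - D x^{3} e^{x y} - D y^{4} e^{x y} + 3 D y^{2} e^{x y}
This must equal f(x, y) identically; expanded, f = - 3 x^{3} e^{x y} - 3 y^{4} e^{x y} + 9 y^{2} e^{x y} + 12 y^{2} + e^{x} e^{y} - 2 e^{- y}.
Matching coefficients of the independent functions:
  [y^{2}]:  6 A = 12
  [x^{3} e^{x y}, y^{4} e^{x y}]:  - D = -3
  [y^{2} e^{x y}]:  3 D = 9
  [e^{x} e^{y}]:  B = 1
  [e^{- y}]:  C = -2
Solving: A = 2, B = 1, C = -2, D = 3.
Check against the point condition:
  u(0, 0) = 2  ⟹  B + C + D = 2  ✓
Hence u(x, y) = 2 x^{2} y^{2} + 3 e^{x y} + e^{x + y} - 2 e^{- y}.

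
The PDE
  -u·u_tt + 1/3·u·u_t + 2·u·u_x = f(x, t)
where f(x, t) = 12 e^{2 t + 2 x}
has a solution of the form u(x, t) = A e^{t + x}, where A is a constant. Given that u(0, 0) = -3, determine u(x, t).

Substitute the ansatz u = A e^{t + x} into the left-hand side.
Derivatives of the ansatz:
  u_tt = A e^{t} e^{x}
  u_t = A e^{t} e^{x}
  u_x = A e^{t} e^{x}
Term by term:
  -u·u_tt = - A^{2} e^{2 t} e^{2 x}
  1/3·u·u_t = \frac{A^{2} e^{2 t} e^{2 x}}{3}
  2·u·u_x = 2 A^{2} e^{2 t} e^{2 x}
So the left-hand side equals
  \frac{4 A^{2} e^{2 t} e^{2 x}}{3}
This must equal f(x, t) identically; expanded, f = 12 e^{2 t} e^{2 x}.
Matching coefficients of the independent functions:
  [e^{2 t} e^{2 x}]:  \frac{4 A^{2}}{3} = 12
These equations allow (A) = (-3) or (3).
Impose the point condition(s):
  u(0, 0) = -3  ⟹  A = -3
Only A = -3 satisfies everything.
Hence u(x, t) = - 3 e^{t + x}.

Answer: u(x, t) = - 3 e^{t + x}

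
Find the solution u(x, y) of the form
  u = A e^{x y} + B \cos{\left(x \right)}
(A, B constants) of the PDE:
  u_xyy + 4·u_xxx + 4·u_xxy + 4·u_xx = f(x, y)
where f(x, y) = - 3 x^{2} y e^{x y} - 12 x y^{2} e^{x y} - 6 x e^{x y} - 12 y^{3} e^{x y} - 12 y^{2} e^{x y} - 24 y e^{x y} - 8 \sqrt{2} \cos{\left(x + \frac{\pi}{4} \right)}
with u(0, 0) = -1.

Substitute the ansatz u = A e^{x y} + B \cos{\left(x \right)} into the left-hand side.
Derivatives of the ansatz:
  u_xyy = A x^{2} y e^{x y} + 2 A x e^{x y}
  u_xxx = A y^{3} e^{x y} + B \sin{\left(x \right)}
  u_xxy = A x y^{2} e^{x y} + 2 A y e^{x y}
  u_xx = A y^{2} e^{x y} - B \cos{\left(x \right)}
Term by term:
  u_xyy = A x^{2} y e^{x y} + 2 A x e^{x y}
  4·u_xxx = 4 A y^{3} e^{x y} + 4 B \sin{\left(x \right)}
  4·u_xxy = 4 A x y^{2} e^{x y} + 8 A y e^{x y}
  4·u_xx = 4 A y^{2} e^{x y} - 4 B \cos{\left(x \right)}
So the left-hand side equals
  A x^{2} y e^{x y} + 4 A x y^{2} e^{x y} + 2 A x e^{x y} + 4 A y^{3} e^{x y} + 4 A y^{2} e^{x y} + 8 A y e^{x y} + 4 B \sin{\left(x \right)} - 4 B \cos{\left(x \right)}
This must equal f(x, y) identically; expanded, f = - 3 x^{2} y e^{x y} - 12 x y^{2} e^{x y} - 6 x e^{x y} - 12 y^{3} e^{x y} - 12 y^{2} e^{x y} - 24 y e^{x y} + 8 \sin{\left(x \right)} - 8 \cos{\left(x \right)}.
Matching coefficients of the independent functions:
  [x e^{x y}]:  2 A = -6
  [y e^{x y}]:  8 A = -24
  [y^{2} e^{x y}, y^{3} e^{x y}, x y^{2} e^{x y}]:  4 A = -12
  [x^{2} y e^{x y}]:  A = -3
  [\sin{\left(x \right)}]:  4 B = 8
  [\cos{\left(x \right)}]:  - 4 B = -8
Solving: A = -3, B = 2.
Check against the point condition:
  u(0, 0) = -1  ⟹  A + B = -1  ✓
Hence u(x, y) = - 3 e^{x y} + 2 \cos{\left(x \right)}.

Answer: u(x, y) = - 3 e^{x y} + 2 \cos{\left(x \right)}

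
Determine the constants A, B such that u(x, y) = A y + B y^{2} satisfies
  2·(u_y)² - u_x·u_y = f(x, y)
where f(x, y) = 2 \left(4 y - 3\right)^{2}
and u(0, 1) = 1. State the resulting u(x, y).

Substitute the ansatz u = A y + B y^{2} into the left-hand side.
Derivatives of the ansatz:
  u_y = A + 2 B y
  u_x = 0
Term by term:
  2·(u_y)² = 2 A^{2} + 8 A B y + 8 B^{2} y^{2}
  -u_x·u_y = 0
So the left-hand side equals
  2 A^{2} + 8 A B y + 8 B^{2} y^{2}
This must equal f(x, y) identically; expanded, f = 32 y^{2} - 48 y + 18.
Matching coefficients of the independent functions:
  [constant term]:  2 A^{2} = 18
  [y]:  8 A B = -48
  [y^{2}]:  8 B^{2} = 32
These equations allow (A, B) = (-3, 2) or (3, -2).
Impose the point condition(s):
  u(0, 1) = 1  ⟹  A + B = 1
Only A = 3, B = -2 satisfies everything.
Hence u(x, y) = - 2 y^{2} + 3 y.

Answer: u(x, y) = - 2 y^{2} + 3 y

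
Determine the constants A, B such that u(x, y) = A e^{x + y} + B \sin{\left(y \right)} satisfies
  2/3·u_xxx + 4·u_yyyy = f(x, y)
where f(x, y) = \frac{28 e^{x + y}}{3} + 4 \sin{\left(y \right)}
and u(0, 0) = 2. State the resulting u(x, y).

Substitute the ansatz u = A e^{x + y} + B \sin{\left(y \right)} into the left-hand side.
Derivatives of the ansatz:
  u_xxx = A e^{x} e^{y}
  u_yyyy = A e^{x} e^{y} + B \sin{\left(y \right)}
Term by term:
  2/3·u_xxx = \frac{2 A e^{x} e^{y}}{3}
  4·u_yyyy = 4 A e^{x} e^{y} + 4 B \sin{\left(y \right)}
So the left-hand side equals
  \frac{14 A e^{x} e^{y}}{3} + 4 B \sin{\left(y \right)}
This must equal f(x, y) identically; expanded, f = \frac{28 e^{x} e^{y}}{3} + 4 \sin{\left(y \right)}.
Matching coefficients of the independent functions:
  [e^{x} e^{y}]:  \frac{14 A}{3} = \frac{28}{3}
  [\sin{\left(y \right)}]:  4 B = 4
Solving: A = 2, B = 1.
Check against the point condition:
  u(0, 0) = 2  ⟹  A = 2  ✓
Hence u(x, y) = 2 e^{x + y} + \sin{\left(y \right)}.

Answer: u(x, y) = 2 e^{x + y} + \sin{\left(y \right)}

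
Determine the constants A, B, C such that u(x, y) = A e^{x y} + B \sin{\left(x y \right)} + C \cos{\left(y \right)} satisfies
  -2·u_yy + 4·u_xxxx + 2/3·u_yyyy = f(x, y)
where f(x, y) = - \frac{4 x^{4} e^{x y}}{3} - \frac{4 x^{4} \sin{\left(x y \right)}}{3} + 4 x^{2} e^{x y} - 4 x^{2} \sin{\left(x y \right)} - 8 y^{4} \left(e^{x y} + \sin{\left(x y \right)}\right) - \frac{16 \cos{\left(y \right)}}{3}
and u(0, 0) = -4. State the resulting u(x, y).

Substitute the ansatz u = A e^{x y} + B \sin{\left(x y \right)} + C \cos{\left(y \right)} into the left-hand side.
Derivatives of the ansatz:
  u_yy = A x^{2} e^{x y} - B x^{2} \sin{\left(x y \right)} - C \cos{\left(y \right)}
  u_xxxx = A y^{4} e^{x y} + B y^{4} \sin{\left(x y \right)}
  u_yyyy = A x^{4} e^{x y} + B x^{4} \sin{\left(x y \right)} + C \cos{\left(y \right)}
Term by term:
  -2·u_yy = - 2 A x^{2} e^{x y} + 2 B x^{2} \sin{\left(x y \right)} + 2 C \cos{\left(y \right)}
  4·u_xxxx = 4 A y^{4} e^{x y} + 4 B y^{4} \sin{\left(x y \right)}
  2/3·u_yyyy = \frac{2 A x^{4} e^{x y}}{3} + \frac{2 B x^{4} \sin{\left(x y \right)}}{3} + \frac{2 C \cos{\left(y \right)}}{3}
So the left-hand side equals
  \frac{2 A x^{4} e^{x y}}{3} - 2 A x^{2} e^{x y} + 4 A y^{4} e^{x y} + \frac{2 B x^{4} \sin{\left(x y \right)}}{3} + 2 B x^{2} \sin{\left(x y \right)} + 4 B y^{4} \sin{\left(x y \right)} + \frac{8 C \cos{\left(y \right)}}{3}
This must equal f(x, y) identically; expanded, f = - \frac{4 x^{4} e^{x y}}{3} - \frac{4 x^{4} \sin{\left(x y \right)}}{3} + 4 x^{2} e^{x y} - 4 x^{2} \sin{\left(x y \right)} - 8 y^{4} e^{x y} - 8 y^{4} \sin{\left(x y \right)} - \frac{16 \cos{\left(y \right)}}{3}.
Matching coefficients of the independent functions:
  [x^{2} e^{x y}]:  - 2 A = 4
  [x^{2} \sin{\left(x y \right)}]:  2 B = -4
  [x^{4} e^{x y}]:  \frac{2 A}{3} = - \frac{4}{3}
  [x^{4} \sin{\left(x y \right)}]:  \frac{2 B}{3} = - \frac{4}{3}
  [y^{4} e^{x y}]:  4 A = -8
  [y^{4} \sin{\left(x y \right)}]:  4 B = -8
  [\cos{\left(y \right)}]:  \frac{8 C}{3} = - \frac{16}{3}
Solving: A = -2, B = -2, C = -2.
Check against the point condition:
  u(0, 0) = -4  ⟹  A + C = -4  ✓
Hence u(x, y) = - 2 e^{x y} - 2 \sin{\left(x y \right)} - 2 \cos{\left(y \right)}.

Answer: u(x, y) = - 2 e^{x y} - 2 \sin{\left(x y \right)} - 2 \cos{\left(y \right)}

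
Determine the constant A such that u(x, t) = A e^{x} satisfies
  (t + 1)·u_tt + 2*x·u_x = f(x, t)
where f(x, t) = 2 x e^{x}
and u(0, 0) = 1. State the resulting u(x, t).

Substitute the ansatz u = A e^{x} into the left-hand side.
Derivatives of the ansatz:
  u_tt = 0
  u_x = A e^{x}
Term by term:
  (t + 1)·u_tt = 0
  2*x·u_x = 2 A x e^{x}
So the left-hand side equals
  2 A x e^{x}
This must equal f(x, t) = 2 x e^{x} identically.
Matching coefficients of the independent functions:
  [x e^{x}]:  2 A = 2
Solving: A = 1.
Check against the point condition:
  u(0, 0) = 1  ⟹  A = 1  ✓
Hence u(x, t) = e^{x}.

Answer: u(x, t) = e^{x}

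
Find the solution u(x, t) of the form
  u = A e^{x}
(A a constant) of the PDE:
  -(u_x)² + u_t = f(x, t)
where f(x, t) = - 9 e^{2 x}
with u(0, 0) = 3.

Substitute the ansatz u = A e^{x} into the left-hand side.
Derivatives of the ansatz:
  u_x = A e^{x}
  u_t = 0
Term by term:
  -(u_x)² = - A^{2} e^{2 x}
  u_t = 0
So the left-hand side equals
  - A^{2} e^{2 x}
This must equal f(x, t) = - 9 e^{2 x} identically.
Matching coefficients of the independent functions:
  [e^{2 x}]:  - A^{2} = -9
These equations allow (A) = (-3) or (3).
Impose the point condition(s):
  u(0, 0) = 3  ⟹  A = 3
Only A = 3 satisfies everything.
Hence u(x, t) = 3 e^{x}.

Answer: u(x, t) = 3 e^{x}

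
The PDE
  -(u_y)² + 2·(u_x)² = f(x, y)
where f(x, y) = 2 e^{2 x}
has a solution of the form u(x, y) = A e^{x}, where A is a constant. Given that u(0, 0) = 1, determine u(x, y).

Answer: u(x, y) = e^{x}

Derivation:
Substitute the ansatz u = A e^{x} into the left-hand side.
Derivatives of the ansatz:
  u_y = 0
  u_x = A e^{x}
Term by term:
  -(u_y)² = 0
  2·(u_x)² = 2 A^{2} e^{2 x}
So the left-hand side equals
  2 A^{2} e^{2 x}
This must equal f(x, y) = 2 e^{2 x} identically.
Matching coefficients of the independent functions:
  [e^{2 x}]:  2 A^{2} = 2
These equations allow (A) = (-1) or (1).
Impose the point condition(s):
  u(0, 0) = 1  ⟹  A = 1
Only A = 1 satisfies everything.
Hence u(x, y) = e^{x}.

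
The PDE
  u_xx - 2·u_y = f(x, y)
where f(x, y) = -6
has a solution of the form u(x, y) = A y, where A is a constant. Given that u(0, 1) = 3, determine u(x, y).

Substitute the ansatz u = A y into the left-hand side.
Derivatives of the ansatz:
  u_xx = 0
  u_y = A
Term by term:
  u_xx = 0
  -2·u_y = - 2 A
So the left-hand side equals
  - 2 A
This must equal f(x, y) = -6 identically.
Matching coefficients of the independent functions:
  [constant term]:  - 2 A = -6
Solving: A = 3.
Check against the point condition:
  u(0, 1) = 3  ⟹  A = 3  ✓
Hence u(x, y) = 3 y.

Answer: u(x, y) = 3 y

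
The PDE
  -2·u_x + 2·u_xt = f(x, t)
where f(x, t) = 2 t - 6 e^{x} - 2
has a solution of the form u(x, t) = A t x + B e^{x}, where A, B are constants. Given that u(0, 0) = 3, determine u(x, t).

Substitute the ansatz u = A t x + B e^{x} into the left-hand side.
Derivatives of the ansatz:
  u_x = A t + B e^{x}
  u_xt = A
Term by term:
  -2·u_x = - 2 A t - 2 B e^{x}
  2·u_xt = 2 A
So the left-hand side equals
  - 2 A t + 2 A - 2 B e^{x}
This must equal f(x, t) = 2 t - 6 e^{x} - 2 identically.
Matching coefficients of the independent functions:
  [constant term]:  2 A = -2
  [t]:  - 2 A = 2
  [e^{x}]:  - 2 B = -6
Solving: A = -1, B = 3.
Check against the point condition:
  u(0, 0) = 3  ⟹  B = 3  ✓
Hence u(x, t) = - t x + 3 e^{x}.

Answer: u(x, t) = - t x + 3 e^{x}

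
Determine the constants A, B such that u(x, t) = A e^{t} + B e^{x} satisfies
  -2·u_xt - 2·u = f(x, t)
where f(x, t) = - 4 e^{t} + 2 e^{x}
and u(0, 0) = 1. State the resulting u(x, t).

Substitute the ansatz u = A e^{t} + B e^{x} into the left-hand side.
Derivatives of the ansatz:
  u_xt = 0
Term by term:
  -2·u_xt = 0
  -2·u = - 2 A e^{t} - 2 B e^{x}
So the left-hand side equals
  - 2 A e^{t} - 2 B e^{x}
This must equal f(x, t) = - 4 e^{t} + 2 e^{x} identically.
Matching coefficients of the independent functions:
  [e^{t}]:  - 2 A = -4
  [e^{x}]:  - 2 B = 2
Solving: A = 2, B = -1.
Check against the point condition:
  u(0, 0) = 1  ⟹  A + B = 1  ✓
Hence u(x, t) = 2 e^{t} - e^{x}.

Answer: u(x, t) = 2 e^{t} - e^{x}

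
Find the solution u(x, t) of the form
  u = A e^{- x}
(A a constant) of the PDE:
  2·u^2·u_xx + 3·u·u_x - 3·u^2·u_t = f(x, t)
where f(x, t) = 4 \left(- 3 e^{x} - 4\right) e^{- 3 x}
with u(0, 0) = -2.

Substitute the ansatz u = A e^{- x} into the left-hand side.
Derivatives of the ansatz:
  u_xx = A e^{- x}
  u_x = - A e^{- x}
  u_t = 0
Term by term:
  2·u^2·u_xx = 2 A^{3} e^{- 3 x}
  3·u·u_x = - 3 A^{2} e^{- 2 x}
  -3·u^2·u_t = 0
So the left-hand side equals
  2 A^{3} e^{- 3 x} - 3 A^{2} e^{- 2 x}
This must equal f(x, t) identically; expanded, f = - 12 e^{- 2 x} - 16 e^{- 3 x}.
Matching coefficients of the independent functions:
  [e^{- 3 x}]:  2 A^{3} = -16
  [e^{- 2 x}]:  - 3 A^{2} = -12
Solving: A = -2.
Check against the point condition:
  u(0, 0) = -2  ⟹  A = -2  ✓
Hence u(x, t) = - 2 e^{- x}.

Answer: u(x, t) = - 2 e^{- x}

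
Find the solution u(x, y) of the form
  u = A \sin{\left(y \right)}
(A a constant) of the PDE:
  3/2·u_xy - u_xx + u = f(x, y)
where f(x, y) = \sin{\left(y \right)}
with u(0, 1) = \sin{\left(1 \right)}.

Substitute the ansatz u = A \sin{\left(y \right)} into the left-hand side.
Derivatives of the ansatz:
  u_xy = 0
  u_xx = 0
Term by term:
  3/2·u_xy = 0
  -u_xx = 0
  u = A \sin{\left(y \right)}
So the left-hand side equals
  A \sin{\left(y \right)}
This must equal f(x, y) = \sin{\left(y \right)} identically.
Matching coefficients of the independent functions:
  [\sin{\left(y \right)}]:  A = 1
Solving: A = 1.
Check against the point condition:
  u(0, 1) = \sin{\left(1 \right)}  ⟹  A \sin{\left(1 \right)} = \sin{\left(1 \right)}  ✓
Hence u(x, y) = \sin{\left(y \right)}.

Answer: u(x, y) = \sin{\left(y \right)}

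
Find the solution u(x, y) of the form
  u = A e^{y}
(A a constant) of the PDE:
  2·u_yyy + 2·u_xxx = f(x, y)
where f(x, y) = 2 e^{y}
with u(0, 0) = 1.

Substitute the ansatz u = A e^{y} into the left-hand side.
Derivatives of the ansatz:
  u_yyy = A e^{y}
  u_xxx = 0
Term by term:
  2·u_yyy = 2 A e^{y}
  2·u_xxx = 0
So the left-hand side equals
  2 A e^{y}
This must equal f(x, y) = 2 e^{y} identically.
Matching coefficients of the independent functions:
  [e^{y}]:  2 A = 2
Solving: A = 1.
Check against the point condition:
  u(0, 0) = 1  ⟹  A = 1  ✓
Hence u(x, y) = e^{y}.

Answer: u(x, y) = e^{y}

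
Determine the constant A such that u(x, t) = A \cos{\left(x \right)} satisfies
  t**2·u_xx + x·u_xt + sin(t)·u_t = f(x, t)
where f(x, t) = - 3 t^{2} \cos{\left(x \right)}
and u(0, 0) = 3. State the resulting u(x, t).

Substitute the ansatz u = A \cos{\left(x \right)} into the left-hand side.
Derivatives of the ansatz:
  u_xx = - A \cos{\left(x \right)}
  u_xt = 0
  u_t = 0
Term by term:
  t**2·u_xx = - A t^{2} \cos{\left(x \right)}
  x·u_xt = 0
  sin(t)·u_t = 0
So the left-hand side equals
  - A t^{2} \cos{\left(x \right)}
This must equal f(x, t) = - 3 t^{2} \cos{\left(x \right)} identically.
Matching coefficients of the independent functions:
  [t^{2} \cos{\left(x \right)}]:  - A = -3
Solving: A = 3.
Check against the point condition:
  u(0, 0) = 3  ⟹  A = 3  ✓
Hence u(x, t) = 3 \cos{\left(x \right)}.

Answer: u(x, t) = 3 \cos{\left(x \right)}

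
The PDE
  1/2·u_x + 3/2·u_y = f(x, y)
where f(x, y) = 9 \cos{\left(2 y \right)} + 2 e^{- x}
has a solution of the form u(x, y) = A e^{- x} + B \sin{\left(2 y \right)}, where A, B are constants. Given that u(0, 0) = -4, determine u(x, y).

Substitute the ansatz u = A e^{- x} + B \sin{\left(2 y \right)} into the left-hand side.
Derivatives of the ansatz:
  u_x = - A e^{- x}
  u_y = 2 B \cos{\left(2 y \right)}
Term by term:
  1/2·u_x = - \frac{A e^{- x}}{2}
  3/2·u_y = 3 B \cos{\left(2 y \right)}
So the left-hand side equals
  - \frac{A e^{- x}}{2} + 3 B \cos{\left(2 y \right)}
This must equal f(x, y) = 9 \cos{\left(2 y \right)} + 2 e^{- x} identically.
Matching coefficients of the independent functions:
  [e^{- x}]:  - \frac{A}{2} = 2
  [\cos{\left(2 y \right)}]:  3 B = 9
Solving: A = -4, B = 3.
Check against the point condition:
  u(0, 0) = -4  ⟹  A = -4  ✓
Hence u(x, y) = 3 \sin{\left(2 y \right)} - 4 e^{- x}.

Answer: u(x, y) = 3 \sin{\left(2 y \right)} - 4 e^{- x}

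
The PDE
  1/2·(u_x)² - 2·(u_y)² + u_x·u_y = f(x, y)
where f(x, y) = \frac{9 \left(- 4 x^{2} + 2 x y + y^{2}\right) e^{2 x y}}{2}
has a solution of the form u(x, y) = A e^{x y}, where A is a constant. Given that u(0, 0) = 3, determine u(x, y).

Answer: u(x, y) = 3 e^{x y}

Derivation:
Substitute the ansatz u = A e^{x y} into the left-hand side.
Derivatives of the ansatz:
  u_x = A y e^{x y}
  u_y = A x e^{x y}
Term by term:
  1/2·(u_x)² = \frac{A^{2} y^{2} e^{2 x y}}{2}
  -2·(u_y)² = - 2 A^{2} x^{2} e^{2 x y}
  u_x·u_y = A^{2} x y e^{2 x y}
So the left-hand side equals
  - 2 A^{2} x^{2} e^{2 x y} + A^{2} x y e^{2 x y} + \frac{A^{2} y^{2} e^{2 x y}}{2}
This must equal f(x, y) identically; expanded, f = - 18 x^{2} e^{2 x y} + 9 x y e^{2 x y} + \frac{9 y^{2} e^{2 x y}}{2}.
Matching coefficients of the independent functions:
  [x^{2} e^{2 x y}]:  - 2 A^{2} = -18
  [y^{2} e^{2 x y}]:  \frac{A^{2}}{2} = \frac{9}{2}
  [x y e^{2 x y}]:  A^{2} = 9
These equations allow (A) = (-3) or (3).
Impose the point condition(s):
  u(0, 0) = 3  ⟹  A = 3
Only A = 3 satisfies everything.
Hence u(x, y) = 3 e^{x y}.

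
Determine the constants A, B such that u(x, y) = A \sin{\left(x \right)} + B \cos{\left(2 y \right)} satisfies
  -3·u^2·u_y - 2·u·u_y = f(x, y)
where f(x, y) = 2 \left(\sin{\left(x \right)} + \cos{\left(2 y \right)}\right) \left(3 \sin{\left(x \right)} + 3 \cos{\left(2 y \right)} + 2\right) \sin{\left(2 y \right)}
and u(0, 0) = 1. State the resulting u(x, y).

Substitute the ansatz u = A \sin{\left(x \right)} + B \cos{\left(2 y \right)} into the left-hand side.
Derivatives of the ansatz:
  u_y = - 2 B \sin{\left(2 y \right)}
Term by term:
  -3·u^2·u_y = 6 A^{2} B \sin^{2}{\left(x \right)} \sin{\left(2 y \right)} + 12 A B^{2} \sin{\left(x \right)} \sin{\left(2 y \right)} \cos{\left(2 y \right)} + 6 B^{3} \sin{\left(2 y \right)} \cos^{2}{\left(2 y \right)}
  -2·u·u_y = 4 A B \sin{\left(x \right)} \sin{\left(2 y \right)} + 4 B^{2} \sin{\left(2 y \right)} \cos{\left(2 y \right)}
So the left-hand side equals
  6 A^{2} B \sin^{2}{\left(x \right)} \sin{\left(2 y \right)} + 12 A B^{2} \sin{\left(x \right)} \sin{\left(2 y \right)} \cos{\left(2 y \right)} + 4 A B \sin{\left(x \right)} \sin{\left(2 y \right)} + 6 B^{3} \sin{\left(2 y \right)} \cos^{2}{\left(2 y \right)} + 4 B^{2} \sin{\left(2 y \right)} \cos{\left(2 y \right)}
This must equal f(x, y) identically; expanded, f = 6 \sin^{2}{\left(x \right)} \sin{\left(2 y \right)} + 12 \sin{\left(x \right)} \sin{\left(2 y \right)} \cos{\left(2 y \right)} + 4 \sin{\left(x \right)} \sin{\left(2 y \right)} + 6 \sin{\left(2 y \right)} \cos^{2}{\left(2 y \right)} + 4 \sin{\left(2 y \right)} \cos{\left(2 y \right)}.
Matching coefficients of the independent functions:
  [\sin{\left(x \right)} \sin{\left(2 y \right)}]:  4 A B = 4
  [\sin^{2}{\left(x \right)} \sin{\left(2 y \right)}]:  6 A^{2} B = 6
  [\sin{\left(2 y \right)} \cos{\left(2 y \right)}]:  4 B^{2} = 4
  [\sin{\left(2 y \right)} \cos^{2}{\left(2 y \right)}]:  6 B^{3} = 6
  [\sin{\left(x \right)} \sin{\left(2 y \right)} \cos{\left(2 y \right)}]:  12 A B^{2} = 12
Solving: A = 1, B = 1.
Check against the point condition:
  u(0, 0) = 1  ⟹  B = 1  ✓
Hence u(x, y) = \sin{\left(x \right)} + \cos{\left(2 y \right)}.

Answer: u(x, y) = \sin{\left(x \right)} + \cos{\left(2 y \right)}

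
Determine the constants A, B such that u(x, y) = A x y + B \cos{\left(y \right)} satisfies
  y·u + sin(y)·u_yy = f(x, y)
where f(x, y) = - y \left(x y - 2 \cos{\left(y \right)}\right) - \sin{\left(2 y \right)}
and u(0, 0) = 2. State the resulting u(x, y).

Substitute the ansatz u = A x y + B \cos{\left(y \right)} into the left-hand side.
Derivatives of the ansatz:
  u_yy = - B \cos{\left(y \right)}
Term by term:
  y·u = A x y^{2} + B y \cos{\left(y \right)}
  sin(y)·u_yy = - B \sin{\left(y \right)} \cos{\left(y \right)}
So the left-hand side equals
  A x y^{2} + B y \cos{\left(y \right)} - B \sin{\left(y \right)} \cos{\left(y \right)}
This must equal f(x, y) identically; expanded, f = - x y^{2} + 2 y \cos{\left(y \right)} - 2 \sin{\left(y \right)} \cos{\left(y \right)}.
Matching coefficients of the independent functions:
  [x y^{2}]:  A = -1
  [y \cos{\left(y \right)}]:  B = 2
  [\sin{\left(y \right)} \cos{\left(y \right)}]:  - B = -2
Solving: A = -1, B = 2.
Check against the point condition:
  u(0, 0) = 2  ⟹  B = 2  ✓
Hence u(x, y) = - x y + 2 \cos{\left(y \right)}.

Answer: u(x, y) = - x y + 2 \cos{\left(y \right)}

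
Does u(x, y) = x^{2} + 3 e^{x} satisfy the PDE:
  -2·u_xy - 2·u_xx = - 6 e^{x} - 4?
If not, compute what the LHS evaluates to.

Evaluate each term of the left-hand side for u = x^{2} + 3 e^{x}.
Derivatives:
  u_xy = 0
  u_xx = 3 e^{x} + 2
Terms:
  -2·u_xy = 0
  -2·u_xx = - 6 e^{x} - 4
Sum: LHS = - 6 e^{x} - 4
This is exactly the given right-hand side, so u is a solution.

Answer: Yes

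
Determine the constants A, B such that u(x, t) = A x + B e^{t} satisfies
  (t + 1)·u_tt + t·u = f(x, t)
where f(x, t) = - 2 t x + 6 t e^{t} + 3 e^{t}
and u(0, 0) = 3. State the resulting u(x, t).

Substitute the ansatz u = A x + B e^{t} into the left-hand side.
Derivatives of the ansatz:
  u_tt = B e^{t}
Term by term:
  (t + 1)·u_tt = B t e^{t} + B e^{t}
  t·u = A t x + B t e^{t}
So the left-hand side equals
  A t x + 2 B t e^{t} + B e^{t}
This must equal f(x, t) = - 2 t x + 6 t e^{t} + 3 e^{t} identically.
Matching coefficients of the independent functions:
  [t x]:  A = -2
  [t e^{t}]:  2 B = 6
  [e^{t}]:  B = 3
Solving: A = -2, B = 3.
Check against the point condition:
  u(0, 0) = 3  ⟹  B = 3  ✓
Hence u(x, t) = - 2 x + 3 e^{t}.

Answer: u(x, t) = - 2 x + 3 e^{t}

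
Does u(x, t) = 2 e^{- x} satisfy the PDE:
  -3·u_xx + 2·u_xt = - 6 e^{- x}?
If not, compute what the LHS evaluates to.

Evaluate each term of the left-hand side for u = 2 e^{- x}.
Derivatives:
  u_xx = 2 e^{- x}
  u_xt = 0
Terms:
  -3·u_xx = - 6 e^{- x}
  2·u_xt = 0
Sum: LHS = - 6 e^{- x}
This is exactly the given right-hand side, so u is a solution.

Answer: Yes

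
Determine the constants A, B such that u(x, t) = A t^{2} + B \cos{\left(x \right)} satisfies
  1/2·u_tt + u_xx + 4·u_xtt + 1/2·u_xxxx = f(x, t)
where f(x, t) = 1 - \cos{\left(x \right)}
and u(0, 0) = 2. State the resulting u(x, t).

Substitute the ansatz u = A t^{2} + B \cos{\left(x \right)} into the left-hand side.
Derivatives of the ansatz:
  u_tt = 2 A
  u_xx = - B \cos{\left(x \right)}
  u_xtt = 0
  u_xxxx = B \cos{\left(x \right)}
Term by term:
  1/2·u_tt = A
  u_xx = - B \cos{\left(x \right)}
  4·u_xtt = 0
  1/2·u_xxxx = \frac{B \cos{\left(x \right)}}{2}
So the left-hand side equals
  A - \frac{B \cos{\left(x \right)}}{2}
This must equal f(x, t) = 1 - \cos{\left(x \right)} identically.
Matching coefficients of the independent functions:
  [constant term]:  A = 1
  [\cos{\left(x \right)}]:  - \frac{B}{2} = -1
Solving: A = 1, B = 2.
Check against the point condition:
  u(0, 0) = 2  ⟹  B = 2  ✓
Hence u(x, t) = t^{2} + 2 \cos{\left(x \right)}.

Answer: u(x, t) = t^{2} + 2 \cos{\left(x \right)}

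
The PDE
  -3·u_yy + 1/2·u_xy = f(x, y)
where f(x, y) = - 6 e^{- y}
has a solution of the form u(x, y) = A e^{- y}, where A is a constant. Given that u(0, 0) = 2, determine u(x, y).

Substitute the ansatz u = A e^{- y} into the left-hand side.
Derivatives of the ansatz:
  u_yy = A e^{- y}
  u_xy = 0
Term by term:
  -3·u_yy = - 3 A e^{- y}
  1/2·u_xy = 0
So the left-hand side equals
  - 3 A e^{- y}
This must equal f(x, y) = - 6 e^{- y} identically.
Matching coefficients of the independent functions:
  [e^{- y}]:  - 3 A = -6
Solving: A = 2.
Check against the point condition:
  u(0, 0) = 2  ⟹  A = 2  ✓
Hence u(x, y) = 2 e^{- y}.

Answer: u(x, y) = 2 e^{- y}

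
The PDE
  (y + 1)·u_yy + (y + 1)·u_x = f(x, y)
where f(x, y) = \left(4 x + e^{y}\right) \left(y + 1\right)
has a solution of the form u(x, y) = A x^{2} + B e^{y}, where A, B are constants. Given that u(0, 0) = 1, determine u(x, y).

Answer: u(x, y) = 2 x^{2} + e^{y}

Derivation:
Substitute the ansatz u = A x^{2} + B e^{y} into the left-hand side.
Derivatives of the ansatz:
  u_yy = B e^{y}
  u_x = 2 A x
Term by term:
  (y + 1)·u_yy = B y e^{y} + B e^{y}
  (y + 1)·u_x = 2 A x y + 2 A x
So the left-hand side equals
  2 A x y + 2 A x + B y e^{y} + B e^{y}
This must equal f(x, y) identically; expanded, f = 4 x y + 4 x + y e^{y} + e^{y}.
Matching coefficients of the independent functions:
  [x, x y]:  2 A = 4
  [y e^{y}, e^{y}]:  B = 1
Solving: A = 2, B = 1.
Check against the point condition:
  u(0, 0) = 1  ⟹  B = 1  ✓
Hence u(x, y) = 2 x^{2} + e^{y}.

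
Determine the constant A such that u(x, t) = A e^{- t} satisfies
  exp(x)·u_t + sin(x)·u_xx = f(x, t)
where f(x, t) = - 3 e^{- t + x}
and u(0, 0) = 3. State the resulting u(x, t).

Substitute the ansatz u = A e^{- t} into the left-hand side.
Derivatives of the ansatz:
  u_t = - A e^{- t}
  u_xx = 0
Term by term:
  exp(x)·u_t = - A e^{- t} e^{x}
  sin(x)·u_xx = 0
So the left-hand side equals
  - A e^{- t} e^{x}
This must equal f(x, t) identically; expanded, f = - 3 e^{- t} e^{x}.
Matching coefficients of the independent functions:
  [e^{- t} e^{x}]:  - A = -3
Solving: A = 3.
Check against the point condition:
  u(0, 0) = 3  ⟹  A = 3  ✓
Hence u(x, t) = 3 e^{- t}.

Answer: u(x, t) = 3 e^{- t}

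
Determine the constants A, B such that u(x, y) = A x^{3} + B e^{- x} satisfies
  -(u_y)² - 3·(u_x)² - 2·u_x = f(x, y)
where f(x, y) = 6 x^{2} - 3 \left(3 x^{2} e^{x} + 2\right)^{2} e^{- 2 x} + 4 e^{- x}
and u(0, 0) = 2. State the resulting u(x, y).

Substitute the ansatz u = A x^{3} + B e^{- x} into the left-hand side.
Derivatives of the ansatz:
  u_y = 0
  u_x = 3 A x^{2} - B e^{- x}
Term by term:
  -(u_y)² = 0
  -3·(u_x)² = - 27 A^{2} x^{4} + 18 A B x^{2} e^{- x} - 3 B^{2} e^{- 2 x}
  -2·u_x = - 6 A x^{2} + 2 B e^{- x}
So the left-hand side equals
  - 27 A^{2} x^{4} + 18 A B x^{2} e^{- x} - 6 A x^{2} - 3 B^{2} e^{- 2 x} + 2 B e^{- x}
This must equal f(x, y) identically; expanded, f = - 27 x^{4} + 6 x^{2} - 36 x^{2} e^{- x} + 4 e^{- x} - 12 e^{- 2 x}.
Matching coefficients of the independent functions:
  [x^{2}]:  - 6 A = 6
  [x^{4}]:  - 27 A^{2} = -27
  [x^{2} e^{- x}]:  18 A B = -36
  [e^{- 2 x}]:  - 3 B^{2} = -12
  [e^{- x}]:  2 B = 4
Solving: A = -1, B = 2.
Check against the point condition:
  u(0, 0) = 2  ⟹  B = 2  ✓
Hence u(x, y) = - x^{3} + 2 e^{- x}.

Answer: u(x, y) = - x^{3} + 2 e^{- x}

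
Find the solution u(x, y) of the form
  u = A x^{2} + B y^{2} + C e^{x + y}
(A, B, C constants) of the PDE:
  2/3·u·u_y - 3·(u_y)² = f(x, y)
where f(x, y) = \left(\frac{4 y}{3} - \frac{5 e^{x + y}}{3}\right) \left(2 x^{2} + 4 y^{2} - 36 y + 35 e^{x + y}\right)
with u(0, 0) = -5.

Substitute the ansatz u = A x^{2} + B y^{2} + C e^{x + y} into the left-hand side.
Derivatives of the ansatz:
  u_y = 2 B y + C e^{x} e^{y}
Term by term:
  2/3·u·u_y = \frac{4 A B x^{2} y}{3} + \frac{2 A C x^{2} e^{x} e^{y}}{3} + \frac{4 B^{2} y^{3}}{3} + \frac{2 B C y^{2} e^{x} e^{y}}{3} + \frac{4 B C y e^{x} e^{y}}{3} + \frac{2 C^{2} e^{2 x} e^{2 y}}{3}
  -3·(u_y)² = - 12 B^{2} y^{2} - 12 B C y e^{x} e^{y} - 3 C^{2} e^{2 x} e^{2 y}
So the left-hand side equals
  \frac{4 A B x^{2} y}{3} + \frac{2 A C x^{2} e^{x} e^{y}}{3} + \frac{4 B^{2} y^{3}}{3} - 12 B^{2} y^{2} + \frac{2 B C y^{2} e^{x} e^{y}}{3} - \frac{32 B C y e^{x} e^{y}}{3} - \frac{7 C^{2} e^{2 x} e^{2 y}}{3}
This must equal f(x, y) identically; expanded, f = \frac{8 x^{2} y}{3} - \frac{10 x^{2} e^{x} e^{y}}{3} + \frac{16 y^{3}}{3} - \frac{20 y^{2} e^{x} e^{y}}{3} - 48 y^{2} + \frac{320 y e^{x} e^{y}}{3} - \frac{175 e^{2 x} e^{2 y}}{3}.
Matching coefficients of the independent functions:
  [y^{2}]:  - 12 B^{2} = -48
  [y^{3}]:  \frac{4 B^{2}}{3} = \frac{16}{3}
  [x^{2} y]:  \frac{4 A B}{3} = \frac{8}{3}
  [e^{2 x} e^{2 y}]:  - \frac{7 C^{2}}{3} = - \frac{175}{3}
  [x^{2} e^{x} e^{y}]:  \frac{2 A C}{3} = - \frac{10}{3}
  [y e^{x} e^{y}]:  - \frac{32 B C}{3} = \frac{320}{3}
  [y^{2} e^{x} e^{y}]:  \frac{2 B C}{3} = - \frac{20}{3}
These equations allow (A, B, C) = (-1, -2, 5) or (1, 2, -5).
Impose the point condition(s):
  u(0, 0) = -5  ⟹  C = -5
Only A = 1, B = 2, C = -5 satisfies everything.
Hence u(x, y) = x^{2} + 2 y^{2} - 5 e^{x + y}.

Answer: u(x, y) = x^{2} + 2 y^{2} - 5 e^{x + y}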